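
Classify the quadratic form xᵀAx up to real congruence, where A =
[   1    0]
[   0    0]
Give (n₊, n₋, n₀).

Answer: (1, 0, 1)

Derivation:
step 0: pivot 1 → sign +
step 1: row/col 1 already zero → sign 0
signature = (1, 0, 1)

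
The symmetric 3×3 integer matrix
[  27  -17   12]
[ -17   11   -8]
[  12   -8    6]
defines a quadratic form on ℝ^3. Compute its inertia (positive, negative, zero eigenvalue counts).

step 0: pivot 27 → sign +
step 1: pivot 8/27 → sign +
step 2: row/col 2 already zero → sign 0
signature = (2, 0, 1)

Answer: (2, 0, 1)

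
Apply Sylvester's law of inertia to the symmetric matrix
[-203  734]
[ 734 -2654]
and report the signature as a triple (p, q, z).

Answer: (0, 2, 0)

Derivation:
step 0: pivot -203 → sign −
step 1: pivot -6/203 → sign −
signature = (0, 2, 0)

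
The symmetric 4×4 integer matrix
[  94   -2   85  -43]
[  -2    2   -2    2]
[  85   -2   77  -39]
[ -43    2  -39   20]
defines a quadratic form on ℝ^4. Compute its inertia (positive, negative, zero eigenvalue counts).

step 0: pivot 94 → sign +
step 1: pivot 92/47 → sign +
step 2: pivot 11/92 → sign +
step 3: pivot -3/11 → sign −
signature = (3, 1, 0)

Answer: (3, 1, 0)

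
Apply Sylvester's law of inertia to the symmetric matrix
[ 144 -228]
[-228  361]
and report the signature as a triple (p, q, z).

step 0: pivot 144 → sign +
step 1: row/col 1 already zero → sign 0
signature = (1, 0, 1)

Answer: (1, 0, 1)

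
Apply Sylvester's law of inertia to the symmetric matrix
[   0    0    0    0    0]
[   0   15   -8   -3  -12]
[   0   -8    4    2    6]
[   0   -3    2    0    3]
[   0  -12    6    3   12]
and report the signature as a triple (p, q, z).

step 0: pivot 15 → sign +
step 1: pivot -4/15 → sign −
step 2: pivot 3 → sign +
step 3: row/col 3 already zero → sign 0
step 4: row/col 4 already zero → sign 0
signature = (2, 1, 2)

Answer: (2, 1, 2)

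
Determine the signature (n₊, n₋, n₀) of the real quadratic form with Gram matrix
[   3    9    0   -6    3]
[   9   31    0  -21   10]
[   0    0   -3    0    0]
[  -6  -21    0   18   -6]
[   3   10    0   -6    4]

step 0: pivot 3 → sign +
step 1: pivot 4 → sign +
step 2: pivot -3 → sign −
step 3: pivot 15/4 → sign +
step 4: pivot 3/5 → sign +
signature = (4, 1, 0)

Answer: (4, 1, 0)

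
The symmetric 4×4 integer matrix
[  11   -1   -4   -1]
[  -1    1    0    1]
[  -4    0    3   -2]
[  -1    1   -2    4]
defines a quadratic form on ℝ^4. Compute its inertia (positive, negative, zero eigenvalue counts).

Answer: (4, 0, 0)

Derivation:
step 0: pivot 11 → sign +
step 1: pivot 10/11 → sign +
step 2: pivot 7/5 → sign +
step 3: pivot 1/7 → sign +
signature = (4, 0, 0)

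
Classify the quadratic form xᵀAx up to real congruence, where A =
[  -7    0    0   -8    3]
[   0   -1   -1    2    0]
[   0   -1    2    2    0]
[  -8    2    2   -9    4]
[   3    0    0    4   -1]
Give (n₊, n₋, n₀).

step 0: pivot -7 → sign −
step 1: pivot -1 → sign −
step 2: pivot 3 → sign +
step 3: pivot 29/7 → sign +
step 4: pivot 6/29 → sign +
signature = (3, 2, 0)

Answer: (3, 2, 0)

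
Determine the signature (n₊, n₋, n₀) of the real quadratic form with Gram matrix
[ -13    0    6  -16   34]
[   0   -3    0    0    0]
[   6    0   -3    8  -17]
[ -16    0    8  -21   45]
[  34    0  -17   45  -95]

Answer: (2, 3, 0)

Derivation:
step 0: pivot -13 → sign −
step 1: pivot -3 → sign −
step 2: pivot -3/13 → sign −
step 3: pivot 1/3 → sign +
step 4: pivot 1 → sign +
signature = (2, 3, 0)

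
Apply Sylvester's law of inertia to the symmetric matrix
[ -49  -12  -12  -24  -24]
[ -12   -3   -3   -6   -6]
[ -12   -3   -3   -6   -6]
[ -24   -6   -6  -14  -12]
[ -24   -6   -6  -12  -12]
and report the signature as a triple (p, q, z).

step 0: pivot -49 → sign −
step 1: pivot -3/49 → sign −
step 2: pivot -2 → sign −
step 3: row/col 3 already zero → sign 0
step 4: row/col 4 already zero → sign 0
signature = (0, 3, 2)

Answer: (0, 3, 2)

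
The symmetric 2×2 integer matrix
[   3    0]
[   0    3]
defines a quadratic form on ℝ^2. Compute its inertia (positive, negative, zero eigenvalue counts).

Answer: (2, 0, 0)

Derivation:
step 0: pivot 3 → sign +
step 1: pivot 3 → sign +
signature = (2, 0, 0)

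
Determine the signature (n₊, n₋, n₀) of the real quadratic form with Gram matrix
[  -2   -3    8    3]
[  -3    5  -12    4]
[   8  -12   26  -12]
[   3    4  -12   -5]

Answer: (2, 2, 0)

Derivation:
step 0: pivot -2 → sign −
step 1: pivot 19/2 → sign +
step 2: pivot -50/19 → sign −
step 3: pivot 2/25 → sign +
signature = (2, 2, 0)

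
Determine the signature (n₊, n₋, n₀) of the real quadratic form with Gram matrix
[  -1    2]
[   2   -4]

step 0: pivot -1 → sign −
step 1: row/col 1 already zero → sign 0
signature = (0, 1, 1)

Answer: (0, 1, 1)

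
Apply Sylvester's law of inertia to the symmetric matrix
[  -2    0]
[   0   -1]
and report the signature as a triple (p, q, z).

Answer: (0, 2, 0)

Derivation:
step 0: pivot -2 → sign −
step 1: pivot -1 → sign −
signature = (0, 2, 0)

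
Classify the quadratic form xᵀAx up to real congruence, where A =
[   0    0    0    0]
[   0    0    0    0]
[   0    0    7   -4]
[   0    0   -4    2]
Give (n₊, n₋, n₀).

Answer: (1, 1, 2)

Derivation:
step 0: pivot 7 → sign +
step 1: pivot -2/7 → sign −
step 2: row/col 2 already zero → sign 0
step 3: row/col 3 already zero → sign 0
signature = (1, 1, 2)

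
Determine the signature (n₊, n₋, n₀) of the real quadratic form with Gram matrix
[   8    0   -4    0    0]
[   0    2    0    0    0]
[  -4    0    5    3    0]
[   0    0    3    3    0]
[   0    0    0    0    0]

Answer: (3, 0, 2)

Derivation:
step 0: pivot 8 → sign +
step 1: pivot 2 → sign +
step 2: pivot 3 → sign +
step 3: row/col 3 already zero → sign 0
step 4: row/col 4 already zero → sign 0
signature = (3, 0, 2)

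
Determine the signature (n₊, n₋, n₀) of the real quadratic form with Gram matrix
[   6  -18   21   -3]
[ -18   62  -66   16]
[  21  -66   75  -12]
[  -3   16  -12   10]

Answer: (3, 1, 0)

Derivation:
step 0: pivot 6 → sign +
step 1: pivot 8 → sign +
step 2: pivot 3/8 → sign +
step 3: pivot -1 → sign −
signature = (3, 1, 0)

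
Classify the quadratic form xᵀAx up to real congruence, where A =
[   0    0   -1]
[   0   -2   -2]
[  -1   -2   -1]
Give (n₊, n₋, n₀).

Answer: (1, 2, 0)

Derivation:
step 0: pivot -2 → sign −
step 1: pivot 1 → sign +
step 2: pivot -1 → sign −
signature = (1, 2, 0)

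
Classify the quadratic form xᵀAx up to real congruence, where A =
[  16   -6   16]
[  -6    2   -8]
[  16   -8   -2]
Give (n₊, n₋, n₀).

Answer: (1, 2, 0)

Derivation:
step 0: pivot 16 → sign +
step 1: pivot -1/4 → sign −
step 2: pivot -2 → sign −
signature = (1, 2, 0)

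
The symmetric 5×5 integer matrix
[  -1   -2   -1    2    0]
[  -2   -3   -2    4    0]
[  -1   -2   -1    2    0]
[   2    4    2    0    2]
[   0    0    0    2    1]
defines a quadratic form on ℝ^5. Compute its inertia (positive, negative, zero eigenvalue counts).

step 0: pivot -1 → sign −
step 1: pivot 1 → sign +
step 2: pivot 4 → sign +
step 3: row/col 3 already zero → sign 0
step 4: row/col 4 already zero → sign 0
signature = (2, 1, 2)

Answer: (2, 1, 2)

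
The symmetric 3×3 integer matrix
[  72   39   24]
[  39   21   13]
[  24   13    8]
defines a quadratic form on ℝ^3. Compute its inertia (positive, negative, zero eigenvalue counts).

step 0: pivot 72 → sign +
step 1: pivot -1/8 → sign −
step 2: row/col 2 already zero → sign 0
signature = (1, 1, 1)

Answer: (1, 1, 1)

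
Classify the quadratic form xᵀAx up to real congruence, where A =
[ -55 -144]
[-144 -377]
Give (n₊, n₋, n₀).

Answer: (1, 1, 0)

Derivation:
step 0: pivot -55 → sign −
step 1: pivot 1/55 → sign +
signature = (1, 1, 0)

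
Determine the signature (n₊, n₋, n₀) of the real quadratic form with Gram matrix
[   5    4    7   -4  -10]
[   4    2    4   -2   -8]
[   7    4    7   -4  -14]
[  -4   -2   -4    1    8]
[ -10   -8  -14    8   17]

Answer: (1, 4, 0)

Derivation:
step 0: pivot 5 → sign +
step 1: pivot -6/5 → sign −
step 2: pivot -2/3 → sign −
step 3: pivot -1 → sign −
step 4: pivot -3 → sign −
signature = (1, 4, 0)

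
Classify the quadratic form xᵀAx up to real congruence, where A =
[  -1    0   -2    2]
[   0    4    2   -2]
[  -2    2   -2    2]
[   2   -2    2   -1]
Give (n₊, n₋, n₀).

step 0: pivot -1 → sign −
step 1: pivot 4 → sign +
step 2: pivot 1 → sign +
step 3: pivot 1 → sign +
signature = (3, 1, 0)

Answer: (3, 1, 0)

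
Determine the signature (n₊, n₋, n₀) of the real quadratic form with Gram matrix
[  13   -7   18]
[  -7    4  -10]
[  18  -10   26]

Answer: (3, 0, 0)

Derivation:
step 0: pivot 13 → sign +
step 1: pivot 3/13 → sign +
step 2: pivot 2/3 → sign +
signature = (3, 0, 0)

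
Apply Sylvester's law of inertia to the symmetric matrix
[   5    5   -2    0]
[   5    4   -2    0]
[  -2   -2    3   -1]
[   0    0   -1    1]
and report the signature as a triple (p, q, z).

Answer: (3, 1, 0)

Derivation:
step 0: pivot 5 → sign +
step 1: pivot -1 → sign −
step 2: pivot 11/5 → sign +
step 3: pivot 6/11 → sign +
signature = (3, 1, 0)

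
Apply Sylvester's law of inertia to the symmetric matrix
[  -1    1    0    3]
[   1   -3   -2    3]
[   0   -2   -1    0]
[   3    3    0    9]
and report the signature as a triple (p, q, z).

Answer: (1, 2, 1)

Derivation:
step 0: pivot -1 → sign −
step 1: pivot -2 → sign −
step 2: pivot 1 → sign +
step 3: row/col 3 already zero → sign 0
signature = (1, 2, 1)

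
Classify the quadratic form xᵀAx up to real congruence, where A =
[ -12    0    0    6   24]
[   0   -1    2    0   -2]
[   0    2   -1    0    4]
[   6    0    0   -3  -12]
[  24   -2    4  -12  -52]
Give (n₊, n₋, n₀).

step 0: pivot -12 → sign −
step 1: pivot -1 → sign −
step 2: pivot 3 → sign +
step 3: row/col 3 already zero → sign 0
step 4: row/col 4 already zero → sign 0
signature = (1, 2, 2)

Answer: (1, 2, 2)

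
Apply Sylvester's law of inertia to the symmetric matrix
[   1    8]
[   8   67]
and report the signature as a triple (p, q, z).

step 0: pivot 1 → sign +
step 1: pivot 3 → sign +
signature = (2, 0, 0)

Answer: (2, 0, 0)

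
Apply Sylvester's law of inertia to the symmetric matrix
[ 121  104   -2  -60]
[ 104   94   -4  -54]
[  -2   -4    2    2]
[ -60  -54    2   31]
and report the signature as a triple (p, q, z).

Answer: (3, 1, 0)

Derivation:
step 0: pivot 121 → sign +
step 1: pivot 558/121 → sign +
step 2: pivot 26/31 → sign +
step 3: pivot -1/13 → sign −
signature = (3, 1, 0)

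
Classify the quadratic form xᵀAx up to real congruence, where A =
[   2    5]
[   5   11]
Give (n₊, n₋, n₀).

Answer: (1, 1, 0)

Derivation:
step 0: pivot 2 → sign +
step 1: pivot -3/2 → sign −
signature = (1, 1, 0)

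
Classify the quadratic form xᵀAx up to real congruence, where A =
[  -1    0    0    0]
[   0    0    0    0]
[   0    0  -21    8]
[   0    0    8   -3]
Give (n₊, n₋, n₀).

step 0: pivot -1 → sign −
step 1: pivot -21 → sign −
step 2: pivot 1/21 → sign +
step 3: row/col 3 already zero → sign 0
signature = (1, 2, 1)

Answer: (1, 2, 1)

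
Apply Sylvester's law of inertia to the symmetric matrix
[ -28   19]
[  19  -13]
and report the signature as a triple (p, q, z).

step 0: pivot -28 → sign −
step 1: pivot -3/28 → sign −
signature = (0, 2, 0)

Answer: (0, 2, 0)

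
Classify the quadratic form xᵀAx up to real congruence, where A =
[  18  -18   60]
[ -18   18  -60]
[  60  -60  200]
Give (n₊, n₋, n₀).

Answer: (1, 0, 2)

Derivation:
step 0: pivot 18 → sign +
step 1: row/col 1 already zero → sign 0
step 2: row/col 2 already zero → sign 0
signature = (1, 0, 2)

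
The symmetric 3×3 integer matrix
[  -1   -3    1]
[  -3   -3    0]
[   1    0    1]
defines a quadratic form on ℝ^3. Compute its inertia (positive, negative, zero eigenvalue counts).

Answer: (2, 1, 0)

Derivation:
step 0: pivot -1 → sign −
step 1: pivot 6 → sign +
step 2: pivot 1/2 → sign +
signature = (2, 1, 0)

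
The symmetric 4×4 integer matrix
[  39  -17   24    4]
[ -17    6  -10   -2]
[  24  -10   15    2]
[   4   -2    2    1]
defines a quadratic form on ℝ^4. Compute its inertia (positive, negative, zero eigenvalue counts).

step 0: pivot 39 → sign +
step 1: pivot -55/39 → sign −
step 2: pivot 21/55 → sign +
step 3: pivot -1/7 → sign −
signature = (2, 2, 0)

Answer: (2, 2, 0)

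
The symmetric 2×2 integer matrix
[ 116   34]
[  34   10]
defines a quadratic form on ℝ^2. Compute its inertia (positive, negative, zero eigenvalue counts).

step 0: pivot 116 → sign +
step 1: pivot 1/29 → sign +
signature = (2, 0, 0)

Answer: (2, 0, 0)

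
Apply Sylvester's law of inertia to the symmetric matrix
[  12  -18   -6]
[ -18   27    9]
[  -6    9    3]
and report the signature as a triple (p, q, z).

step 0: pivot 12 → sign +
step 1: row/col 1 already zero → sign 0
step 2: row/col 2 already zero → sign 0
signature = (1, 0, 2)

Answer: (1, 0, 2)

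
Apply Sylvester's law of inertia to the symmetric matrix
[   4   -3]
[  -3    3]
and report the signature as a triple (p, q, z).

Answer: (2, 0, 0)

Derivation:
step 0: pivot 4 → sign +
step 1: pivot 3/4 → sign +
signature = (2, 0, 0)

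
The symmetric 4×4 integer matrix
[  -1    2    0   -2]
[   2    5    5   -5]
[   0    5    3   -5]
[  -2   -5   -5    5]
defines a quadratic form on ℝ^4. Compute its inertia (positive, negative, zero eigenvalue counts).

step 0: pivot -1 → sign −
step 1: pivot 9 → sign +
step 2: pivot 2/9 → sign +
step 3: row/col 3 already zero → sign 0
signature = (2, 1, 1)

Answer: (2, 1, 1)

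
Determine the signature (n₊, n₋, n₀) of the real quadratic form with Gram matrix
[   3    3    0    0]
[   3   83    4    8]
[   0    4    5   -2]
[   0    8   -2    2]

step 0: pivot 3 → sign +
step 1: pivot 80 → sign +
step 2: pivot 24/5 → sign +
step 3: row/col 3 already zero → sign 0
signature = (3, 0, 1)

Answer: (3, 0, 1)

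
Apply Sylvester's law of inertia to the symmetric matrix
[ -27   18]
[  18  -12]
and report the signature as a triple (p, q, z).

Answer: (0, 1, 1)

Derivation:
step 0: pivot -27 → sign −
step 1: row/col 1 already zero → sign 0
signature = (0, 1, 1)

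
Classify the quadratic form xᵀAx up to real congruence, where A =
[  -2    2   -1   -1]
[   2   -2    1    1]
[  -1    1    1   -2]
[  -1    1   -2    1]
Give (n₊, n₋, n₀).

Answer: (1, 1, 2)

Derivation:
step 0: pivot -2 → sign −
step 1: pivot 3/2 → sign +
step 2: row/col 2 already zero → sign 0
step 3: row/col 3 already zero → sign 0
signature = (1, 1, 2)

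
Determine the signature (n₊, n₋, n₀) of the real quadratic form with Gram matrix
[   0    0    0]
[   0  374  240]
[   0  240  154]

Answer: (1, 1, 1)

Derivation:
step 0: pivot 374 → sign +
step 1: pivot -2/187 → sign −
step 2: row/col 2 already zero → sign 0
signature = (1, 1, 1)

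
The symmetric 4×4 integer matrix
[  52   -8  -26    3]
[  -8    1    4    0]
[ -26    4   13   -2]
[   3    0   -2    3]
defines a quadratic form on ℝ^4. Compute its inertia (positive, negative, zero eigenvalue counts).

Answer: (2, 2, 0)

Derivation:
step 0: pivot 52 → sign +
step 1: pivot -3/13 → sign −
step 2: pivot 15/4 → sign +
step 3: pivot -1/15 → sign −
signature = (2, 2, 0)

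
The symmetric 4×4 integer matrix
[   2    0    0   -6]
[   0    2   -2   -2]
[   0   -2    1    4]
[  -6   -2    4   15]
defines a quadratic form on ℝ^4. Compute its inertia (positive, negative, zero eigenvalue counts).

step 0: pivot 2 → sign +
step 1: pivot 2 → sign +
step 2: pivot -1 → sign −
step 3: pivot -1 → sign −
signature = (2, 2, 0)

Answer: (2, 2, 0)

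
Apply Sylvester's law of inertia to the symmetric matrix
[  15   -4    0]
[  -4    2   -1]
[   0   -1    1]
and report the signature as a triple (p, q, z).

Answer: (2, 1, 0)

Derivation:
step 0: pivot 15 → sign +
step 1: pivot 14/15 → sign +
step 2: pivot -1/14 → sign −
signature = (2, 1, 0)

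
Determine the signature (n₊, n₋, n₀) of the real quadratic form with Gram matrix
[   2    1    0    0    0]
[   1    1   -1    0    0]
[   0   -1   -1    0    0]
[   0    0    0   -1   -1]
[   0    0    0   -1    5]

step 0: pivot 2 → sign +
step 1: pivot 1/2 → sign +
step 2: pivot -3 → sign −
step 3: pivot -1 → sign −
step 4: pivot 6 → sign +
signature = (3, 2, 0)

Answer: (3, 2, 0)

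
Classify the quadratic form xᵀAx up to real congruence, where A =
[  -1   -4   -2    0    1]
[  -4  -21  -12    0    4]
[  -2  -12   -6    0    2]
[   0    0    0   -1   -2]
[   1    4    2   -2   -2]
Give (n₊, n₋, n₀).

step 0: pivot -1 → sign −
step 1: pivot -5 → sign −
step 2: pivot 6/5 → sign +
step 3: pivot -1 → sign −
step 4: pivot 3 → sign +
signature = (2, 3, 0)

Answer: (2, 3, 0)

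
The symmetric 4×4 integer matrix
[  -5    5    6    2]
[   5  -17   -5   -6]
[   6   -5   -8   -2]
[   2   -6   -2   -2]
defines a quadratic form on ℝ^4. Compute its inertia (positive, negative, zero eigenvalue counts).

Answer: (1, 3, 0)

Derivation:
step 0: pivot -5 → sign −
step 1: pivot -12 → sign −
step 2: pivot -43/60 → sign −
step 3: pivot 6/43 → sign +
signature = (1, 3, 0)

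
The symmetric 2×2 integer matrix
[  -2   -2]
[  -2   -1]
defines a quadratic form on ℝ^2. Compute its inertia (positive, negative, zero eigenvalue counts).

Answer: (1, 1, 0)

Derivation:
step 0: pivot -2 → sign −
step 1: pivot 1 → sign +
signature = (1, 1, 0)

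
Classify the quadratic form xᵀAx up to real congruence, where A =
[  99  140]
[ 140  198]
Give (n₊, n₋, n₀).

Answer: (2, 0, 0)

Derivation:
step 0: pivot 99 → sign +
step 1: pivot 2/99 → sign +
signature = (2, 0, 0)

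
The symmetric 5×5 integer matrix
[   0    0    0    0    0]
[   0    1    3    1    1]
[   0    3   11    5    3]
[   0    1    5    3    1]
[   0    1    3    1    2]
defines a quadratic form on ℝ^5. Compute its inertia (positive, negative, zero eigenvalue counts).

step 0: pivot 1 → sign +
step 1: pivot 2 → sign +
step 2: pivot 1 → sign +
step 3: row/col 3 already zero → sign 0
step 4: row/col 4 already zero → sign 0
signature = (3, 0, 2)

Answer: (3, 0, 2)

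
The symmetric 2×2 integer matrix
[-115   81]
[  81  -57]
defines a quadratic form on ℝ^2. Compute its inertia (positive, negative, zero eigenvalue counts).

step 0: pivot -115 → sign −
step 1: pivot 6/115 → sign +
signature = (1, 1, 0)

Answer: (1, 1, 0)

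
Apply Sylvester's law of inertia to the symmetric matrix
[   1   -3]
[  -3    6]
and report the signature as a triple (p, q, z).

Answer: (1, 1, 0)

Derivation:
step 0: pivot 1 → sign +
step 1: pivot -3 → sign −
signature = (1, 1, 0)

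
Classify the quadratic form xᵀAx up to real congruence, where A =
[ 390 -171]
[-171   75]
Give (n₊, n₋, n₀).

step 0: pivot 390 → sign +
step 1: pivot 3/130 → sign +
signature = (2, 0, 0)

Answer: (2, 0, 0)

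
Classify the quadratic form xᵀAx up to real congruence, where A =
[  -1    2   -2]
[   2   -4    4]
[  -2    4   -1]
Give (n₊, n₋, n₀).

Answer: (1, 1, 1)

Derivation:
step 0: pivot -1 → sign −
step 1: pivot 3 → sign +
step 2: row/col 2 already zero → sign 0
signature = (1, 1, 1)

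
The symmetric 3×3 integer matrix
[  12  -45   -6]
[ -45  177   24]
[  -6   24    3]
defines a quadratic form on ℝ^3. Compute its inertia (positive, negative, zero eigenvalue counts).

Answer: (2, 1, 0)

Derivation:
step 0: pivot 12 → sign +
step 1: pivot 33/4 → sign +
step 2: pivot -3/11 → sign −
signature = (2, 1, 0)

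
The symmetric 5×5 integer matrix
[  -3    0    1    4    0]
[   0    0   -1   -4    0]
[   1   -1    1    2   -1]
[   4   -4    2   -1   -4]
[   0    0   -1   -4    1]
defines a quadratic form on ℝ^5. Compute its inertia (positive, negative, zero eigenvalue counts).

step 0: pivot -3 → sign −
step 1: pivot 4/3 → sign +
step 2: pivot -3/4 → sign −
step 3: pivot -1 → sign −
step 4: pivot 1 → sign +
signature = (2, 3, 0)

Answer: (2, 3, 0)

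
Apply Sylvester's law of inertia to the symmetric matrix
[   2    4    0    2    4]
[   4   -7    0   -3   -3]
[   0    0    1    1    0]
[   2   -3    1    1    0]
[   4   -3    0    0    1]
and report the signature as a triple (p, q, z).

step 0: pivot 2 → sign +
step 1: pivot -15 → sign −
step 2: pivot 1 → sign +
step 3: pivot 19/15 → sign +
step 4: pivot 1/19 → sign +
signature = (4, 1, 0)

Answer: (4, 1, 0)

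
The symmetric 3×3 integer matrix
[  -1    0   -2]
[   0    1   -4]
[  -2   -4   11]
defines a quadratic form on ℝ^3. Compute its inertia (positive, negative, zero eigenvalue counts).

step 0: pivot -1 → sign −
step 1: pivot 1 → sign +
step 2: pivot -1 → sign −
signature = (1, 2, 0)

Answer: (1, 2, 0)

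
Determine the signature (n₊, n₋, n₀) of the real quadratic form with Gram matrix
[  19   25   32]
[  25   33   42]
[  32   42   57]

step 0: pivot 19 → sign +
step 1: pivot 2/19 → sign +
step 2: pivot 3 → sign +
signature = (3, 0, 0)

Answer: (3, 0, 0)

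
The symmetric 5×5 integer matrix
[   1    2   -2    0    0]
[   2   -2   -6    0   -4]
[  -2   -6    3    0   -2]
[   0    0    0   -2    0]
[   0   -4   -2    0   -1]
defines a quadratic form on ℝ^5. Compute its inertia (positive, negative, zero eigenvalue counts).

Answer: (2, 3, 0)

Derivation:
step 0: pivot 1 → sign +
step 1: pivot -6 → sign −
step 2: pivot -1/3 → sign −
step 3: pivot -2 → sign −
step 4: pivot 3 → sign +
signature = (2, 3, 0)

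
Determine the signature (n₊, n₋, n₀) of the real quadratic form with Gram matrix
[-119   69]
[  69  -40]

Answer: (1, 1, 0)

Derivation:
step 0: pivot -119 → sign −
step 1: pivot 1/119 → sign +
signature = (1, 1, 0)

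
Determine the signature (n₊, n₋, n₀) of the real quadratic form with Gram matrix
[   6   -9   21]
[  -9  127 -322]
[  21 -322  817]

step 0: pivot 6 → sign +
step 1: pivot 227/2 → sign +
step 2: pivot -6/227 → sign −
signature = (2, 1, 0)

Answer: (2, 1, 0)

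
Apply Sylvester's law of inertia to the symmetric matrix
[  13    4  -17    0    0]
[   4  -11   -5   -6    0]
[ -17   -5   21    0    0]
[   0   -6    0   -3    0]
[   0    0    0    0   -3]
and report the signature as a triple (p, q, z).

Answer: (1, 4, 0)

Derivation:
step 0: pivot 13 → sign +
step 1: pivot -159/13 → sign −
step 2: pivot -65/53 → sign −
step 3: pivot -3/65 → sign −
step 4: pivot -3 → sign −
signature = (1, 4, 0)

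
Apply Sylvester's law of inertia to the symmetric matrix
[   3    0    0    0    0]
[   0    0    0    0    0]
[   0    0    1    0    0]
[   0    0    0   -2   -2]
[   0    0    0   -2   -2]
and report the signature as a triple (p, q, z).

Answer: (2, 1, 2)

Derivation:
step 0: pivot 3 → sign +
step 1: pivot 1 → sign +
step 2: pivot -2 → sign −
step 3: row/col 3 already zero → sign 0
step 4: row/col 4 already zero → sign 0
signature = (2, 1, 2)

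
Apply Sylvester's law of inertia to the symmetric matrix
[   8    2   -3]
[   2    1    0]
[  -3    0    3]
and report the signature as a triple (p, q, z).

Answer: (3, 0, 0)

Derivation:
step 0: pivot 8 → sign +
step 1: pivot 1/2 → sign +
step 2: pivot 3/4 → sign +
signature = (3, 0, 0)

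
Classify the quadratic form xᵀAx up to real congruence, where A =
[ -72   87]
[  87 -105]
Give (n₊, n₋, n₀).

Answer: (1, 1, 0)

Derivation:
step 0: pivot -72 → sign −
step 1: pivot 1/8 → sign +
signature = (1, 1, 0)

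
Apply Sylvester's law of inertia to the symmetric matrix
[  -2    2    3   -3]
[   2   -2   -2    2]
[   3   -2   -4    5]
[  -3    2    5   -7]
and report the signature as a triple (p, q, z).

Answer: (1, 3, 0)

Derivation:
step 0: pivot -2 → sign −
step 1: pivot 1/2 → sign +
step 2: pivot -2 → sign −
step 3: pivot -1 → sign −
signature = (1, 3, 0)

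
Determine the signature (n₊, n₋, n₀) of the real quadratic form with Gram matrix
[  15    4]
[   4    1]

step 0: pivot 15 → sign +
step 1: pivot -1/15 → sign −
signature = (1, 1, 0)

Answer: (1, 1, 0)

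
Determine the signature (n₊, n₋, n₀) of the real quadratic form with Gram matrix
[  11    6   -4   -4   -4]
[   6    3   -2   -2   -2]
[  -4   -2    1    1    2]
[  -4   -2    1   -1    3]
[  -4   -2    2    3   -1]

step 0: pivot 11 → sign +
step 1: pivot -3/11 → sign −
step 2: pivot -1/3 → sign −
step 3: pivot -2 → sign −
step 4: pivot -1/2 → sign −
signature = (1, 4, 0)

Answer: (1, 4, 0)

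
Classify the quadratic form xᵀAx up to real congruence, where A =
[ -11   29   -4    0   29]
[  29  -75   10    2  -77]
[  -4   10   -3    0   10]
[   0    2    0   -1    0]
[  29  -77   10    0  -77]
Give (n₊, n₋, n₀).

step 0: pivot -11 → sign −
step 1: pivot 16/11 → sign +
step 2: pivot -7/4 → sign −
step 3: pivot -24/7 → sign −
step 4: pivot -3/8 → sign −
signature = (1, 4, 0)

Answer: (1, 4, 0)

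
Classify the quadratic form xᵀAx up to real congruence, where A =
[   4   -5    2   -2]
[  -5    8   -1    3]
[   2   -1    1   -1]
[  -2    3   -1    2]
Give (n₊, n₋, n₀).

Answer: (3, 1, 0)

Derivation:
step 0: pivot 4 → sign +
step 1: pivot 7/4 → sign +
step 2: pivot -9/7 → sign −
step 3: pivot 1 → sign +
signature = (3, 1, 0)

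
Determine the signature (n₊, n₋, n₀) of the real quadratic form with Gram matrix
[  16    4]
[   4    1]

step 0: pivot 16 → sign +
step 1: row/col 1 already zero → sign 0
signature = (1, 0, 1)

Answer: (1, 0, 1)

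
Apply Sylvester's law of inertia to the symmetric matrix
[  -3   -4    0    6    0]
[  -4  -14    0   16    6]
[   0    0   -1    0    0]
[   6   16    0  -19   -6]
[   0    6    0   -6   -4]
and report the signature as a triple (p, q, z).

step 0: pivot -3 → sign −
step 1: pivot -26/3 → sign −
step 2: pivot -1 → sign −
step 3: pivot 5/13 → sign +
step 4: pivot -2/5 → sign −
signature = (1, 4, 0)

Answer: (1, 4, 0)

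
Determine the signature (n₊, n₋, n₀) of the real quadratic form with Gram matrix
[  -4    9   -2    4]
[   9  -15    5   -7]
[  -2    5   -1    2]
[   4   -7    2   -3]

Answer: (2, 2, 0)

Derivation:
step 0: pivot -4 → sign −
step 1: pivot 21/4 → sign +
step 2: pivot -1/21 → sign −
step 3: pivot 1 → sign +
signature = (2, 2, 0)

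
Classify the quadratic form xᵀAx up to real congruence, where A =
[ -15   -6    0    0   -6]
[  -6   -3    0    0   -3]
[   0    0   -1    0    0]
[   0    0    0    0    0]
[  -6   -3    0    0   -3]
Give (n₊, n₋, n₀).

step 0: pivot -15 → sign −
step 1: pivot -3/5 → sign −
step 2: pivot -1 → sign −
step 3: row/col 3 already zero → sign 0
step 4: row/col 4 already zero → sign 0
signature = (0, 3, 2)

Answer: (0, 3, 2)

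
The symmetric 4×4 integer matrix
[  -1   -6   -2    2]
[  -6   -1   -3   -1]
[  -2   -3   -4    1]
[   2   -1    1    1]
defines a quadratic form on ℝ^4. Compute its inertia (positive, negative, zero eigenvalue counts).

Answer: (2, 2, 0)

Derivation:
step 0: pivot -1 → sign −
step 1: pivot 35 → sign +
step 2: pivot -81/35 → sign −
step 3: pivot 2/9 → sign +
signature = (2, 2, 0)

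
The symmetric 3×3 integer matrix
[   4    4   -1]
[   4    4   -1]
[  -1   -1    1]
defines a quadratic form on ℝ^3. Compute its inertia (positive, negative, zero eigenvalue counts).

Answer: (2, 0, 1)

Derivation:
step 0: pivot 4 → sign +
step 1: pivot 3/4 → sign +
step 2: row/col 2 already zero → sign 0
signature = (2, 0, 1)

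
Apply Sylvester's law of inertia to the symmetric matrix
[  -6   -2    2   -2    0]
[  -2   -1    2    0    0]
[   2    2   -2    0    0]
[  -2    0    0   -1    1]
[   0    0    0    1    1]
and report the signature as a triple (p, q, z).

step 0: pivot -6 → sign −
step 1: pivot -1/3 → sign −
step 2: pivot 4 → sign +
step 3: pivot 1 → sign +
step 4: pivot -1 → sign −
signature = (2, 3, 0)

Answer: (2, 3, 0)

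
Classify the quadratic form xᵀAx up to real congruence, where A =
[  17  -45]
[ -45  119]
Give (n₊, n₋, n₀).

Answer: (1, 1, 0)

Derivation:
step 0: pivot 17 → sign +
step 1: pivot -2/17 → sign −
signature = (1, 1, 0)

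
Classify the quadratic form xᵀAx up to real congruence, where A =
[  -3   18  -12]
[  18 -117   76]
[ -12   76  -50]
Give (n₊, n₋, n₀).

step 0: pivot -3 → sign −
step 1: pivot -9 → sign −
step 2: pivot -2/9 → sign −
signature = (0, 3, 0)

Answer: (0, 3, 0)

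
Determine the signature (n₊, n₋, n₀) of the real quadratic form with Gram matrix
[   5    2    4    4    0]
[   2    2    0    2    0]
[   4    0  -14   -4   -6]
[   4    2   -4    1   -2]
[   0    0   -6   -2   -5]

step 0: pivot 5 → sign +
step 1: pivot 6/5 → sign +
step 2: pivot -58/3 → sign −
step 3: pivot -1/29 → sign −
step 4: pivot -3 → sign −
signature = (2, 3, 0)

Answer: (2, 3, 0)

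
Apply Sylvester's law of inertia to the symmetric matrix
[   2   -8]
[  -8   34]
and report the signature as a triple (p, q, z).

Answer: (2, 0, 0)

Derivation:
step 0: pivot 2 → sign +
step 1: pivot 2 → sign +
signature = (2, 0, 0)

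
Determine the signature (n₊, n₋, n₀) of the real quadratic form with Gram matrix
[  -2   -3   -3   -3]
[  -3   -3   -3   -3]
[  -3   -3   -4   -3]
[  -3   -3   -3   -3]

Answer: (1, 2, 1)

Derivation:
step 0: pivot -2 → sign −
step 1: pivot 3/2 → sign +
step 2: pivot -1 → sign −
step 3: row/col 3 already zero → sign 0
signature = (1, 2, 1)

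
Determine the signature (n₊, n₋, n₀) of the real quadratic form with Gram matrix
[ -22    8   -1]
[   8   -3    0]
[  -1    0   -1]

step 0: pivot -22 → sign −
step 1: pivot -1/11 → sign −
step 2: pivot 1/2 → sign +
signature = (1, 2, 0)

Answer: (1, 2, 0)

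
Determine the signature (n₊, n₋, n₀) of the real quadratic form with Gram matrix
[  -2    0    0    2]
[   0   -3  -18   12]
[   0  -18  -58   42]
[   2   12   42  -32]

Answer: (1, 2, 1)

Derivation:
step 0: pivot -2 → sign −
step 1: pivot -3 → sign −
step 2: pivot 50 → sign +
step 3: row/col 3 already zero → sign 0
signature = (1, 2, 1)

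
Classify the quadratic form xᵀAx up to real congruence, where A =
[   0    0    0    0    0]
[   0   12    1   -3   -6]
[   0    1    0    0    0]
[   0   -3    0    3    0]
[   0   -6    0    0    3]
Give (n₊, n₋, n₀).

Answer: (3, 1, 1)

Derivation:
step 0: pivot 12 → sign +
step 1: pivot -1/12 → sign −
step 2: pivot 3 → sign +
step 3: pivot 3 → sign +
step 4: row/col 4 already zero → sign 0
signature = (3, 1, 1)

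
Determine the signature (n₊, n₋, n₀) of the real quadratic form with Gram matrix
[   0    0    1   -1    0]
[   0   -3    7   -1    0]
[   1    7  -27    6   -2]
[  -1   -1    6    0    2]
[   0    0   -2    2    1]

Answer: (2, 3, 0)

Derivation:
step 0: pivot -3 → sign −
step 1: pivot -32/3 → sign −
step 2: pivot 3/32 → sign +
step 3: pivot -3 → sign −
step 4: pivot 1 → sign +
signature = (2, 3, 0)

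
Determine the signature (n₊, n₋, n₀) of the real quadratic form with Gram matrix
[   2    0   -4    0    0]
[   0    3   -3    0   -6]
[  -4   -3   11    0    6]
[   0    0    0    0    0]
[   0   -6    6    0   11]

Answer: (2, 1, 2)

Derivation:
step 0: pivot 2 → sign +
step 1: pivot 3 → sign +
step 2: pivot -1 → sign −
step 3: row/col 3 already zero → sign 0
step 4: row/col 4 already zero → sign 0
signature = (2, 1, 2)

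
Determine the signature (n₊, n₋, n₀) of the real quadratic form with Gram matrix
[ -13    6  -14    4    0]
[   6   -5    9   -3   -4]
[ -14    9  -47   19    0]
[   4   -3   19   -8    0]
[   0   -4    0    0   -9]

step 0: pivot -13 → sign −
step 1: pivot -29/13 → sign −
step 2: pivot -842/29 → sign −
step 3: pivot -3/421 → sign −
step 4: pivot -1 → sign −
signature = (0, 5, 0)

Answer: (0, 5, 0)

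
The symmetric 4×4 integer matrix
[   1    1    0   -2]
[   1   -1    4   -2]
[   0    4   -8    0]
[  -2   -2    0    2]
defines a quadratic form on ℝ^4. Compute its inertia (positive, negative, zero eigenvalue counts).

step 0: pivot 1 → sign +
step 1: pivot -2 → sign −
step 2: pivot -2 → sign −
step 3: row/col 3 already zero → sign 0
signature = (1, 2, 1)

Answer: (1, 2, 1)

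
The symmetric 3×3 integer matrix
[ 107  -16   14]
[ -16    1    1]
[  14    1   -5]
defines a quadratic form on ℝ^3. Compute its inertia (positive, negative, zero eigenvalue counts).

step 0: pivot 107 → sign +
step 1: pivot -149/107 → sign −
step 2: pivot 6/149 → sign +
signature = (2, 1, 0)

Answer: (2, 1, 0)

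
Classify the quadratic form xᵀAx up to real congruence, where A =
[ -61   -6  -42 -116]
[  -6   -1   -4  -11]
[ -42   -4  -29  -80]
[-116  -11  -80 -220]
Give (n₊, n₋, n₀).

Answer: (1, 3, 0)

Derivation:
step 0: pivot -61 → sign −
step 1: pivot -25/61 → sign −
step 2: pivot -1/25 → sign −
step 3: pivot 1 → sign +
signature = (1, 3, 0)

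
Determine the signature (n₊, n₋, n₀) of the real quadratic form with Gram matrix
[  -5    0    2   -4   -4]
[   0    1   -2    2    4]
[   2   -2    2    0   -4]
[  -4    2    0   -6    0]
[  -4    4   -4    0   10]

Answer: (2, 3, 0)

Derivation:
step 0: pivot -5 → sign −
step 1: pivot 1 → sign +
step 2: pivot -6/5 → sign −
step 3: pivot -2 → sign −
step 4: pivot 2 → sign +
signature = (2, 3, 0)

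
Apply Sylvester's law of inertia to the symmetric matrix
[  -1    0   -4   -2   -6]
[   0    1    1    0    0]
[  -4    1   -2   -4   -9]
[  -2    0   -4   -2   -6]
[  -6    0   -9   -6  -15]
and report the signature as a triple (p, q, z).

step 0: pivot -1 → sign −
step 1: pivot 1 → sign +
step 2: pivot 13 → sign +
step 3: pivot 10/13 → sign +
step 4: pivot 6/5 → sign +
signature = (4, 1, 0)

Answer: (4, 1, 0)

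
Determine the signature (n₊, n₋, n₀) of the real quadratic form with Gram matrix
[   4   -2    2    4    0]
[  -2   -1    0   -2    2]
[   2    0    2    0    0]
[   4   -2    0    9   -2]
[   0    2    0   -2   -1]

Answer: (4, 1, 0)

Derivation:
step 0: pivot 4 → sign +
step 1: pivot -2 → sign −
step 2: pivot 3/2 → sign +
step 3: pivot 7/3 → sign +
step 4: pivot 1/7 → sign +
signature = (4, 1, 0)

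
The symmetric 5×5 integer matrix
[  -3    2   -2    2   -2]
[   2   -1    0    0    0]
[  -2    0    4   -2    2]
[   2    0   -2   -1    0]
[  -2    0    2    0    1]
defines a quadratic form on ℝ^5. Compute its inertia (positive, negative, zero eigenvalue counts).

Answer: (2, 2, 1)

Derivation:
step 0: pivot -3 → sign −
step 1: pivot 1/3 → sign +
step 2: pivot -5 → sign −
step 3: pivot 4/5 → sign +
step 4: row/col 4 already zero → sign 0
signature = (2, 2, 1)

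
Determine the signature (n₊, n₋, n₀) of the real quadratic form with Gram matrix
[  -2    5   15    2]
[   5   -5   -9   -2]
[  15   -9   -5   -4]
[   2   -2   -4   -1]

step 0: pivot -2 → sign −
step 1: pivot 15/2 → sign +
step 2: pivot -4/5 → sign −
step 3: row/col 3 already zero → sign 0
signature = (1, 2, 1)

Answer: (1, 2, 1)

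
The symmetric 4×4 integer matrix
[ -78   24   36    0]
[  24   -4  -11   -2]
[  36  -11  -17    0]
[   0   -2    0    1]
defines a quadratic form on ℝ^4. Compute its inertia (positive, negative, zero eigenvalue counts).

Answer: (1, 3, 0)

Derivation:
step 0: pivot -78 → sign −
step 1: pivot 44/13 → sign +
step 2: pivot -17/44 → sign −
step 3: pivot -3/17 → sign −
signature = (1, 3, 0)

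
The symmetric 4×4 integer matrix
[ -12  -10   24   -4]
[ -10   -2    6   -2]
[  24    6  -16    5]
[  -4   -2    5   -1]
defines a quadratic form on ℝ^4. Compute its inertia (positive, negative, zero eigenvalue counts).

Answer: (3, 1, 0)

Derivation:
step 0: pivot -12 → sign −
step 1: pivot 19/3 → sign +
step 2: pivot 20/19 → sign +
step 3: pivot 1/20 → sign +
signature = (3, 1, 0)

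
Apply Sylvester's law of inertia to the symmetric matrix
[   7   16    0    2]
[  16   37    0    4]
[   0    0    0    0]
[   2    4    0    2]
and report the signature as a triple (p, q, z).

step 0: pivot 7 → sign +
step 1: pivot 3/7 → sign +
step 2: pivot 2/3 → sign +
step 3: row/col 3 already zero → sign 0
signature = (3, 0, 1)

Answer: (3, 0, 1)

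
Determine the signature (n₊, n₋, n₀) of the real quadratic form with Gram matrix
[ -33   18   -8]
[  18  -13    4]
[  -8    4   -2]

Answer: (0, 3, 0)

Derivation:
step 0: pivot -33 → sign −
step 1: pivot -35/11 → sign −
step 2: pivot -2/105 → sign −
signature = (0, 3, 0)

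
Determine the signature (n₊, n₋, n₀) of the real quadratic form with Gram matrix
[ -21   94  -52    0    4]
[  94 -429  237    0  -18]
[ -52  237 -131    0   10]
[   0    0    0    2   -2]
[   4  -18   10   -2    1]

step 0: pivot -21 → sign −
step 1: pivot -173/21 → sign −
step 2: pivot -10/173 → sign −
step 3: pivot 2 → sign +
step 4: pivot -1/5 → sign −
signature = (1, 4, 0)

Answer: (1, 4, 0)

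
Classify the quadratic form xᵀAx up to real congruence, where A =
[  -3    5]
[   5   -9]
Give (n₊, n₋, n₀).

Answer: (0, 2, 0)

Derivation:
step 0: pivot -3 → sign −
step 1: pivot -2/3 → sign −
signature = (0, 2, 0)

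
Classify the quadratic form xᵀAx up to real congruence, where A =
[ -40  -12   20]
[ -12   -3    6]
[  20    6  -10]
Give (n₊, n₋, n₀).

step 0: pivot -40 → sign −
step 1: pivot 3/5 → sign +
step 2: row/col 2 already zero → sign 0
signature = (1, 1, 1)

Answer: (1, 1, 1)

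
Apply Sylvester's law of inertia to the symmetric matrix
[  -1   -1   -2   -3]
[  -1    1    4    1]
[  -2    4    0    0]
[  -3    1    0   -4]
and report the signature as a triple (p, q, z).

Answer: (1, 3, 0)

Derivation:
step 0: pivot -1 → sign −
step 1: pivot 2 → sign +
step 2: pivot -14 → sign −
step 3: pivot -3/7 → sign −
signature = (1, 3, 0)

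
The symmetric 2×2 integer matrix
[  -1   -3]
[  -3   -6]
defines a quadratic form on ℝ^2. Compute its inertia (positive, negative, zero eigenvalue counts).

Answer: (1, 1, 0)

Derivation:
step 0: pivot -1 → sign −
step 1: pivot 3 → sign +
signature = (1, 1, 0)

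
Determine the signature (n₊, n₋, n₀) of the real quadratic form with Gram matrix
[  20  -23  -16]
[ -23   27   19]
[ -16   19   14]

Answer: (3, 0, 0)

Derivation:
step 0: pivot 20 → sign +
step 1: pivot 11/20 → sign +
step 2: pivot 6/11 → sign +
signature = (3, 0, 0)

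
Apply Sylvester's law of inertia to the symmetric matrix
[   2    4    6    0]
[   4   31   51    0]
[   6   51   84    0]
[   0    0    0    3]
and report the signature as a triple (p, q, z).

step 0: pivot 2 → sign +
step 1: pivot 23 → sign +
step 2: pivot -3/23 → sign −
step 3: pivot 3 → sign +
signature = (3, 1, 0)

Answer: (3, 1, 0)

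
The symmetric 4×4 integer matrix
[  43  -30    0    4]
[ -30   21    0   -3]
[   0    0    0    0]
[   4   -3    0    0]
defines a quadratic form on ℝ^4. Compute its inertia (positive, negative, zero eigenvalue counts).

Answer: (2, 1, 1)

Derivation:
step 0: pivot 43 → sign +
step 1: pivot 3/43 → sign +
step 2: pivot -1 → sign −
step 3: row/col 3 already zero → sign 0
signature = (2, 1, 1)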